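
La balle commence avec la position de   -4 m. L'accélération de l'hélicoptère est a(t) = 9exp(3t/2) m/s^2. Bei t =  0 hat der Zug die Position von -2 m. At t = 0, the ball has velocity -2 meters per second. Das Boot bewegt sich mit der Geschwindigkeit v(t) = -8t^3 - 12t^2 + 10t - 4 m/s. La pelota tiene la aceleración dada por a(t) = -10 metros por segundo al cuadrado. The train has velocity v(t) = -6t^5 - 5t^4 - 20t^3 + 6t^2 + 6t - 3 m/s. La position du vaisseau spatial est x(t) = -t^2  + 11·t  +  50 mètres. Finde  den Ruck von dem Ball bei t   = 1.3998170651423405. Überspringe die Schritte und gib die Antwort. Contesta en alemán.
Die Antwort ist 0.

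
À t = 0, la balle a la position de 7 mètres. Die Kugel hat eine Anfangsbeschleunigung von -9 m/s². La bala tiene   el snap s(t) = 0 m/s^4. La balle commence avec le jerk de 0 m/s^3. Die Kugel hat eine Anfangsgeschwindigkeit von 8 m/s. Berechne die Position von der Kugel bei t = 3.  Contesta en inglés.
We need to integrate our snap equation s(t) = 0 4 times. Finding the antiderivative of s(t) and using j(0) = 0: j(t) = 0. Integrating jerk and using the initial condition a(0) = -9, we get a(t) = -9. Integrating acceleration and using the initial condition v(0) = 8, we get v(t) = 8 - 9·t. The integral of velocity is position. Using x(0) = 7, we get x(t) = -9·t^2/2 + 8·t + 7. Using x(t) = -9·t^2/2 + 8·t + 7 and substituting t = 3, we find x = -19/2.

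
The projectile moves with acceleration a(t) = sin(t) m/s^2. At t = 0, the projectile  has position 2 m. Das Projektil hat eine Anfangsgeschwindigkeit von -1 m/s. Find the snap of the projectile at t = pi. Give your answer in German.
Wir müssen unsere Gleichung für die Beschleunigung a(t) = sin(t) 2-mal ableiten. Mit d/dt von a(t) finden wir j(t) = cos(t). Die Ableitung von dem Ruck ergibt den Snap: s(t) = -sin(t). Wir haben den Snap s(t) = -sin(t). Durch Einsetzen von t = pi: s(pi) = 0.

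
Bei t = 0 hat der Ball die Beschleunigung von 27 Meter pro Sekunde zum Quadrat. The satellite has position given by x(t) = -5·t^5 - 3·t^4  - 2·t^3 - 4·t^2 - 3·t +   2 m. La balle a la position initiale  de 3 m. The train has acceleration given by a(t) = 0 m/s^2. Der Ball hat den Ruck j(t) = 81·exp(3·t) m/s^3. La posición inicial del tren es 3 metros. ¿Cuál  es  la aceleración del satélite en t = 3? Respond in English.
We must differentiate our position equation x(t) = -5·t^5 - 3·t^4 - 2·t^3 - 4·t^2 - 3·t + 2 2 times. The derivative of position gives velocity: v(t) = -25·t^4 - 12·t^3 - 6·t^2 - 8·t - 3. The derivative of velocity gives acceleration: a(t) = -100·t^3 - 36·t^2 - 12·t - 8. From the given acceleration equation a(t) = -100·t^3 - 36·t^2 - 12·t - 8, we substitute t = 3 to get a = -3068.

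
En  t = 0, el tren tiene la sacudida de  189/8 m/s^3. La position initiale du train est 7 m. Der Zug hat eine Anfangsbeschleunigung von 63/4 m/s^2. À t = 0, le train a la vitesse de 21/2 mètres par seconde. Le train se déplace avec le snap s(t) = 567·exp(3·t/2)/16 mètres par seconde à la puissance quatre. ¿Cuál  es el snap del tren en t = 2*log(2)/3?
De la ecuación del snap s(t) = 567·exp(3·t/2)/16, sustituimos t = 2*log(2)/3 para obtener s = 567/8.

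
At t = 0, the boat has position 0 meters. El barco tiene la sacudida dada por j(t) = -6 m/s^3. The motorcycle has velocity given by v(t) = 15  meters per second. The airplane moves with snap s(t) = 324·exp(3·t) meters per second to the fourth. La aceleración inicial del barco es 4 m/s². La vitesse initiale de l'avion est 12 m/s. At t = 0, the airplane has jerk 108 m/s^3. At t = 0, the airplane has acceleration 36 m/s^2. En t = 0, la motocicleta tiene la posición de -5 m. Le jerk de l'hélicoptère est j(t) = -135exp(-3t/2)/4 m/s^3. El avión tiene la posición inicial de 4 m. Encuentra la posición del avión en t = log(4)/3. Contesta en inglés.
We need to integrate our snap equation s(t) = 324·exp(3·t) 4 times. Integrating snap and using the initial condition j(0) = 108, we get j(t) = 108·exp(3·t). The integral of jerk, with a(0) = 36, gives acceleration: a(t) = 36·exp(3·t). Taking ∫a(t)dt and applying v(0) = 12, we find v(t) = 12·exp(3·t). The antiderivative of velocity is position. Using x(0) = 4, we get x(t) = 4·exp(3·t). We have position x(t) = 4·exp(3·t). Substituting t = log(4)/3: x(log(4)/3) = 16.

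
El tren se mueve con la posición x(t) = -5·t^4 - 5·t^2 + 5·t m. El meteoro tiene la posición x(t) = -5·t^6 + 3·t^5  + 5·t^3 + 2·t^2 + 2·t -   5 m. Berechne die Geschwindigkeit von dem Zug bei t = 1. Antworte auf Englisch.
To solve this, we need to take 1 derivative of our position equation x(t) = -5·t^4 - 5·t^2 + 5·t. Differentiating position, we get velocity: v(t) = -20·t^3 - 10·t + 5. We have velocity v(t) = -20·t^3 - 10·t + 5. Substituting t = 1: v(1) = -25.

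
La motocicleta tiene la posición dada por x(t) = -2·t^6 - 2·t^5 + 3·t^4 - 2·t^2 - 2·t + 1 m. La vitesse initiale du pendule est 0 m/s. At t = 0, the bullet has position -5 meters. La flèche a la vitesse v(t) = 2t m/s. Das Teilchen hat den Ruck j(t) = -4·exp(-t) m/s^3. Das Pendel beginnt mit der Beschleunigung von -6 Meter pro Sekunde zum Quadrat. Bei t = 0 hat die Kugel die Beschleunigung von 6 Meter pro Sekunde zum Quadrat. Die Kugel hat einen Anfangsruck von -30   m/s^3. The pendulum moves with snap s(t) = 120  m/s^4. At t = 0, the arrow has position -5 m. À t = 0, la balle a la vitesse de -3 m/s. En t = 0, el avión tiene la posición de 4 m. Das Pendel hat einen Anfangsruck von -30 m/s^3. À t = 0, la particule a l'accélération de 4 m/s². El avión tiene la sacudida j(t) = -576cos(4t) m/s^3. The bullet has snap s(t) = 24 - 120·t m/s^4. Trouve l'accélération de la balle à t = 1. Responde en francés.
En partant du snap s(t) = 24 - 120·t, nous prenons 2 intégrales. La primitive du snap est le jerk. En utilisant j(0) = -30, nous obtenons j(t) = -60·t^2 + 24·t - 30. L'intégrale du jerk est l'accélération. En utilisant a(0) = 6, nous obtenons a(t) = -20·t^3 + 12·t^2 - 30·t + 6. Nous avons l'accélération a(t) = -20·t^3 + 12·t^2 - 30·t + 6. En substituant t = 1: a(1) = -32.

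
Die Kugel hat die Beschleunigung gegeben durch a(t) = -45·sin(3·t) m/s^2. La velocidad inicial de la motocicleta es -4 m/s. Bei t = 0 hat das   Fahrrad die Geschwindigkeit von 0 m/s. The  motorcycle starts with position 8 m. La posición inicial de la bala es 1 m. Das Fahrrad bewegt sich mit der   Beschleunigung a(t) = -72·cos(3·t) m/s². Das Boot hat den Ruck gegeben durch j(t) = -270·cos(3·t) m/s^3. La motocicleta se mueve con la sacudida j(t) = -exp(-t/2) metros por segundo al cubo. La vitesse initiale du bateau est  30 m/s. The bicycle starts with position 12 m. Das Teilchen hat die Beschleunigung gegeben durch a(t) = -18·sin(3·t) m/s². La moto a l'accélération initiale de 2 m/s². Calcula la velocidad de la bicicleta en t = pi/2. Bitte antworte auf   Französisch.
En partant de l'accélération a(t) = -72·cos(3·t), nous prenons 1 intégrale. En prenant ∫a(t)dt et en appliquant v(0) = 0, nous trouvons v(t) = -24·sin(3·t). De l'équation de la vitesse v(t) = -24·sin(3·t), nous substituons t = pi/2 pour obtenir v = 24.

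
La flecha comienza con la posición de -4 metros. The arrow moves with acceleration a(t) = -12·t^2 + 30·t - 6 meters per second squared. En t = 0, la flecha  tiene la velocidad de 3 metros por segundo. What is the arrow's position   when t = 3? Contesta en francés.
Pour résoudre ceci, nous devons prendre 2 intégrales de notre équation de l'accélération a(t) = -12·t^2 + 30·t - 6. En intégrant l'accélération et en utilisant la condition initiale v(0) = 3, nous obtenons v(t) = -4·t^3 + 15·t^2 - 6·t + 3. En intégrant la vitesse et en utilisant la condition initiale x(0) = -4, nous obtenons x(t) = -t^4 + 5·t^3 - 3·t^2 + 3·t - 4. En utilisant x(t) = -t^4 + 5·t^3 - 3·t^2 + 3·t - 4 et en substituant t = 3, nous trouvons x = 32.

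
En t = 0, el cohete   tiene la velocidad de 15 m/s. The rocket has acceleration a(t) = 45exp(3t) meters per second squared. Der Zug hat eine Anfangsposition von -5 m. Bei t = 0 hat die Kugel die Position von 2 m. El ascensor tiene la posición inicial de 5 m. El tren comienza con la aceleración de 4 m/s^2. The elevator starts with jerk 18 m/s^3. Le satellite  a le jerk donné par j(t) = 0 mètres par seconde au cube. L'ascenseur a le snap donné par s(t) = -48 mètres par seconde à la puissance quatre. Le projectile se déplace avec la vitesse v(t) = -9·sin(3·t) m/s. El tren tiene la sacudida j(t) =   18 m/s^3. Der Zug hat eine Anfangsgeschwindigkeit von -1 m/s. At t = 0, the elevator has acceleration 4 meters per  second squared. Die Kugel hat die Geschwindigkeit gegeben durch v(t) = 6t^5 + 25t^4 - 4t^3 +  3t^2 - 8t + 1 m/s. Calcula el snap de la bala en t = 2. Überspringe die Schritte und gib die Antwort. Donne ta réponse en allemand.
Die Antwort ist 2616.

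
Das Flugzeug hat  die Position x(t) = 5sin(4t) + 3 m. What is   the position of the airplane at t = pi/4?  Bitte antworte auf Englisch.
We have position x(t) = 5·sin(4·t) + 3. Substituting t = pi/4: x(pi/4) = 3.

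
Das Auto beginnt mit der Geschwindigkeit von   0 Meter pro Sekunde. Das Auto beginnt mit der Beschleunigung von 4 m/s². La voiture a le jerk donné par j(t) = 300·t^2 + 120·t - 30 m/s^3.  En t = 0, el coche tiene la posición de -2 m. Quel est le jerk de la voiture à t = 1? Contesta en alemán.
Mit j(t) = 300·t^2 + 120·t - 30 und Einsetzen von t = 1, finden wir j = 390.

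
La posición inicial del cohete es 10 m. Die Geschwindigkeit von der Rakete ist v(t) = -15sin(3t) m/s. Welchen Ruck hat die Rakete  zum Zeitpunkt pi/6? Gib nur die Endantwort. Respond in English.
The answer is 135.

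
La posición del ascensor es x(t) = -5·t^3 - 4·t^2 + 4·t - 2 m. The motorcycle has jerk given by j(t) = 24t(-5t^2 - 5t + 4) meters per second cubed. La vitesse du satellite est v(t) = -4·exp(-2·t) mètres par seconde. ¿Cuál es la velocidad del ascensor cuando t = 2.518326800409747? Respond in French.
Nous devons dériver notre équation de la position x(t) = -5·t^3 - 4·t^2 + 4·t - 2 1 fois. La dérivée de la position donne la vitesse: v(t) = -15·t^2 - 8·t + 4. En utilisant v(t) = -15·t^2 - 8·t + 4 et en substituant t = 2.518326800409747, nous trouvons v = -111.276162508208.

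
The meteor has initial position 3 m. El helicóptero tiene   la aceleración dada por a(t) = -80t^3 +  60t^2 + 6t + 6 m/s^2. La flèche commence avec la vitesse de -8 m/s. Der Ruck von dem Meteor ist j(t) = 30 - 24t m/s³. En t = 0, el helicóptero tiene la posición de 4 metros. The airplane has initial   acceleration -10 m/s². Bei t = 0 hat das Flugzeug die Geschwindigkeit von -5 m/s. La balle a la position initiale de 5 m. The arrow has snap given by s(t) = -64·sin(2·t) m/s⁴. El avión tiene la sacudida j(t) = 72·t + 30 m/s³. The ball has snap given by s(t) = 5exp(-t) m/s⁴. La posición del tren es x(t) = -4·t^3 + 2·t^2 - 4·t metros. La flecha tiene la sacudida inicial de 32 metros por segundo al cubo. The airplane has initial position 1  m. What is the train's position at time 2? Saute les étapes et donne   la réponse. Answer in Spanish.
La posición en t = 2 es x = -32.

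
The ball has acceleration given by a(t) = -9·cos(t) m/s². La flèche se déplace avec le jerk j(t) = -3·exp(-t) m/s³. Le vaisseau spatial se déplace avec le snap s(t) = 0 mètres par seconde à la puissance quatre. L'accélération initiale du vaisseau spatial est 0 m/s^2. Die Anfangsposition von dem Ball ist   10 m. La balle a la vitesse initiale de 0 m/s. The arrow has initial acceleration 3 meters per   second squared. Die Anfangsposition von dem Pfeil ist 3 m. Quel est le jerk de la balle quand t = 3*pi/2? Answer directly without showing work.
Le jerk à t = 3*pi/2 est j = -9.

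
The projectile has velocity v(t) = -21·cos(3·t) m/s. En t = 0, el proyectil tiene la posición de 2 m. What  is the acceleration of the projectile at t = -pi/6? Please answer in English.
To solve this, we need to take 1 derivative of our velocity equation v(t) = -21·cos(3·t). The derivative of velocity gives acceleration: a(t) = 63·sin(3·t). We have acceleration a(t) = 63·sin(3·t). Substituting t = -pi/6: a(-pi/6) = -63.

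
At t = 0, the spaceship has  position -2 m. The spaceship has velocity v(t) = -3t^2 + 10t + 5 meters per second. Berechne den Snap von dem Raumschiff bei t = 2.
Wir müssen unsere Gleichung für die Geschwindigkeit v(t) = -3·t^2 + 10·t + 5 3-mal ableiten. Mit d/dt von v(t) finden wir a(t) = 10 - 6·t. Die Ableitung von der Beschleunigung ergibt den Ruck: j(t) = -6. Durch Ableiten von dem Ruck erhalten wir den Snap: s(t) = 0. Aus der Gleichung für den Snap s(t) = 0, setzen wir t = 2 ein und erhalten s = 0.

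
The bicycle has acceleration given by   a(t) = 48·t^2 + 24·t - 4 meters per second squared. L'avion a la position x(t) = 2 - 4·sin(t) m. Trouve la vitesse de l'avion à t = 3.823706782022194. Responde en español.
Para resolver esto, necesitamos tomar 1 derivada de nuestra ecuación de la posición x(t) = 2 - 4·sin(t). La derivada de la posición da la velocidad: v(t) = -4·cos(t). De la ecuación de la velocidad v(t) = -4·cos(t), sustituimos t = 3.823706782022194 para obtener v = 3.10496653134343.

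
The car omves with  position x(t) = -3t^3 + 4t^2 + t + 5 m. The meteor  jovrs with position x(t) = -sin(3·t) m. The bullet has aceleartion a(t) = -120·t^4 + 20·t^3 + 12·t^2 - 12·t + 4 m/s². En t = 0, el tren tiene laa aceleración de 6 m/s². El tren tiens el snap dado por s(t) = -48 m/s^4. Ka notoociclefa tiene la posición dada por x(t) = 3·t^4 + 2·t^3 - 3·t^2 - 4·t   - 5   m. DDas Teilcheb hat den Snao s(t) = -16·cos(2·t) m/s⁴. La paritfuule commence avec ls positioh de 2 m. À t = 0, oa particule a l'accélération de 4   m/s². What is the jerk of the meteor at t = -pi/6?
We must differentiate our position equation x(t) = -sin(3·t) 3 times. Taking d/dt of x(t), we find v(t) = -3·cos(3·t). The derivative of velocity gives acceleration: a(t) = 9·sin(3·t). Differentiating acceleration, we get jerk: j(t) = 27·cos(3·t). From the given jerk equation j(t) = 27·cos(3·t), we substitute t = -pi/6 to get j = 0.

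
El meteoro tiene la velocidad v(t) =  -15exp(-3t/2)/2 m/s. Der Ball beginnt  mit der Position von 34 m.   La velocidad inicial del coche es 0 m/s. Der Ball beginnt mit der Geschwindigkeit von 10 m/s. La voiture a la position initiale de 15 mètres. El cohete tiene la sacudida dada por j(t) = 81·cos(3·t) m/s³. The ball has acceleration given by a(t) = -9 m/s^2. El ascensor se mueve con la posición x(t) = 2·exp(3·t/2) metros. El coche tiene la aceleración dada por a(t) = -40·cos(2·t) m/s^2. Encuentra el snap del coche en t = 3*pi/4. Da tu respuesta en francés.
Nous devons dériver notre équation de l'accélération a(t) = -40·cos(2·t) 2 fois. En prenant d/dt de a(t), nous trouvons j(t) = 80·sin(2·t). La dérivée du jerk donne le snap: s(t) = 160·cos(2·t). De l'équation du snap s(t) = 160·cos(2·t), nous substituons t = 3*pi/4 pour obtenir s = 0.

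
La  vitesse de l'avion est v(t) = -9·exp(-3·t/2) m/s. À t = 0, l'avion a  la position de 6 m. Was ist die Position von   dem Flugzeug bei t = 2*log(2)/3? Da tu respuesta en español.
Debemos encontrar la integral de nuestra ecuación de la velocidad v(t) = -9·exp(-3·t/2) 1 vez. Integrando la velocidad y usando la condición inicial x(0) = 6, obtenemos x(t) = 6·exp(-3·t/2). De la ecuación de la posición x(t) = 6·exp(-3·t/2), sustituimos t = 2*log(2)/3 para obtener x = 3.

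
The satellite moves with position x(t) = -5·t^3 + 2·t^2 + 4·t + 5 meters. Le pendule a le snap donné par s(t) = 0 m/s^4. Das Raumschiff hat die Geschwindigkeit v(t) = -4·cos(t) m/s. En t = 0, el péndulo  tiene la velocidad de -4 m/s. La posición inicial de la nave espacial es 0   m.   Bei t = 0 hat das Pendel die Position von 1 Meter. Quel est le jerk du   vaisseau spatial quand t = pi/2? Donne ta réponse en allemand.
Ausgehend von der Geschwindigkeit v(t) = -4·cos(t), nehmen wir 2 Ableitungen. Die Ableitung von der Geschwindigkeit ergibt die Beschleunigung: a(t) = 4·sin(t). Die Ableitung von der Beschleunigung ergibt den Ruck: j(t) = 4·cos(t). Mit j(t) = 4·cos(t) und Einsetzen von t = pi/2, finden wir j = 0.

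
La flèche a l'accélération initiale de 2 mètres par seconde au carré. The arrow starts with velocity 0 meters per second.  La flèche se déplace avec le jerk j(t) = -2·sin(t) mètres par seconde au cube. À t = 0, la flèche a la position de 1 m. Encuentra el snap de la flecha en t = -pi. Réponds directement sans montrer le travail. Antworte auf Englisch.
At t = -pi, s = 2.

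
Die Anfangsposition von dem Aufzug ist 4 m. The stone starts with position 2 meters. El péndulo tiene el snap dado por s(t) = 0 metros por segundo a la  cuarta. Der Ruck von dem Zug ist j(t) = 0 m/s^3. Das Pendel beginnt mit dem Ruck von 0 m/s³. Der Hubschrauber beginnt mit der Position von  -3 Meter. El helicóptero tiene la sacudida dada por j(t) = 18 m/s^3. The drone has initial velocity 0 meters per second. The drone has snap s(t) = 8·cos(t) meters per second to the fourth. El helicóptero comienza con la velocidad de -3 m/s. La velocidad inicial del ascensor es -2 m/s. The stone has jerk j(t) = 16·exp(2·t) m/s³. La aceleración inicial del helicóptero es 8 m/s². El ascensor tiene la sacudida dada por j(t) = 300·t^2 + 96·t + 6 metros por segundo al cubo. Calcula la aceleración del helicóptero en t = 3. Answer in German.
Wir müssen unsere Gleichung für den Ruck j(t) = 18 1-mal integrieren. Durch Integration von dem Ruck und Verwendung der Anfangsbedingung a(0) = 8, erhalten wir a(t) = 18·t + 8. Mit a(t) = 18·t + 8 und Einsetzen von t = 3, finden wir a = 62.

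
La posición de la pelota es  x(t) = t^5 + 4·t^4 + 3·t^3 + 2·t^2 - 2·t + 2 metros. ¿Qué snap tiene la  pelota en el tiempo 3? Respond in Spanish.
Partiendo de la posición x(t) = t^5 + 4·t^4 + 3·t^3 + 2·t^2 - 2·t + 2, tomamos 4 derivadas. Derivando la posición, obtenemos la velocidad: v(t) = 5·t^4 + 16·t^3 + 9·t^2 + 4·t - 2. Derivando la velocidad, obtenemos la aceleración: a(t) = 20·t^3 + 48·t^2 + 18·t + 4. Tomando d/dt de a(t), encontramos j(t) = 60·t^2 + 96·t + 18. La derivada de la sacudida da el snap: s(t) = 120·t + 96. De la ecuación del snap s(t) = 120·t + 96, sustituimos t = 3 para obtener s = 456.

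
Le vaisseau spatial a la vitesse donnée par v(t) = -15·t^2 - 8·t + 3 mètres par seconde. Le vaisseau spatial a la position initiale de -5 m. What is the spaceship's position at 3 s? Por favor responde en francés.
Pour résoudre ceci, nous devons prendre 1 primitive de notre équation de la vitesse v(t) = -15·t^2 - 8·t + 3. L'intégrale de la vitesse, avec x(0) = -5, donne la position: x(t) = -5·t^3 - 4·t^2 + 3·t - 5. De l'équation de la position x(t) = -5·t^3 - 4·t^2 + 3·t - 5, nous substituons t = 3 pour obtenir x = -167.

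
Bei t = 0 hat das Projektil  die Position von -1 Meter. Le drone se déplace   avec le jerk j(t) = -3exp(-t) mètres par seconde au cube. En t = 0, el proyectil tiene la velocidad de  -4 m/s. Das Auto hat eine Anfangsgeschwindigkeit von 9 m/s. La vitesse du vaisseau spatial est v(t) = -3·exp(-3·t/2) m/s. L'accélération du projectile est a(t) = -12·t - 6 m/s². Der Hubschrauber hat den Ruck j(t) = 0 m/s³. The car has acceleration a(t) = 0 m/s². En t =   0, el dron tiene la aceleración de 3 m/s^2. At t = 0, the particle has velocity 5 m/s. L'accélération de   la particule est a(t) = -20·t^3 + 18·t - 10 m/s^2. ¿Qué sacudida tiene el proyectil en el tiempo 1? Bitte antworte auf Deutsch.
Um dies zu lösen, müssen wir 1 Ableitung unserer Gleichung für die Beschleunigung a(t) = -12·t - 6 nehmen. Die Ableitung von der Beschleunigung ergibt den Ruck: j(t) = -12. Mit j(t) = -12 und Einsetzen von t = 1, finden wir j = -12.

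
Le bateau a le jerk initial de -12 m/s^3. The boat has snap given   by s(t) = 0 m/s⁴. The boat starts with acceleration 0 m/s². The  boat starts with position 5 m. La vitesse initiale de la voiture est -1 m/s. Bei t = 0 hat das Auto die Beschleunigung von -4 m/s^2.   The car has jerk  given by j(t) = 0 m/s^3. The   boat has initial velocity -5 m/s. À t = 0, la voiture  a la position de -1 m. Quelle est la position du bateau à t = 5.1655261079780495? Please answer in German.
Ausgehend von dem Snap s(t) = 0, nehmen wir 4 Stammfunktionen. Mit ∫s(t)dt und Anwendung von j(0) = -12, finden wir j(t) = -12. Die Stammfunktion von dem Ruck, mit a(0) = 0, ergibt die Beschleunigung: a(t) = -12·t. Die Stammfunktion von der Beschleunigung, mit v(0) = -5, ergibt die Geschwindigkeit: v(t) = -6·t^2 - 5. Die Stammfunktion von der Geschwindigkeit ist die Position. Mit x(0) = 5 erhalten wir x(t) = -2·t^3 - 5·t + 5. Mit x(t) = -2·t^3 - 5·t + 5 und Einsetzen von t = 5.1655261079780495, finden wir x = -296.487583973320.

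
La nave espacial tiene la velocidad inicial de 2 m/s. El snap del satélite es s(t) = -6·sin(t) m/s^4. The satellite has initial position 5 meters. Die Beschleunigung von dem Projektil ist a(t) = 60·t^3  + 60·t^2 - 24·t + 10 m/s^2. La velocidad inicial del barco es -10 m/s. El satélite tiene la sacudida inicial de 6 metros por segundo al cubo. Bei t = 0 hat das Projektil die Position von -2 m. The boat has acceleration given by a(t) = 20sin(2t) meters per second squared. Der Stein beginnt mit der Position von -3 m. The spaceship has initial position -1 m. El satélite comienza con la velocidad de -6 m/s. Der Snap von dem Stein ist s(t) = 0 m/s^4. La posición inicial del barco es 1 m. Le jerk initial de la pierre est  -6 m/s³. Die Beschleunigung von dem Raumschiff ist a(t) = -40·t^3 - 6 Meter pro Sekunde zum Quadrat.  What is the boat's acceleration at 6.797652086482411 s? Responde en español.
Usando a(t) = 20·sin(2·t) y sustituyendo t = 6.797652086482411, encontramos a = 17.1349895532792.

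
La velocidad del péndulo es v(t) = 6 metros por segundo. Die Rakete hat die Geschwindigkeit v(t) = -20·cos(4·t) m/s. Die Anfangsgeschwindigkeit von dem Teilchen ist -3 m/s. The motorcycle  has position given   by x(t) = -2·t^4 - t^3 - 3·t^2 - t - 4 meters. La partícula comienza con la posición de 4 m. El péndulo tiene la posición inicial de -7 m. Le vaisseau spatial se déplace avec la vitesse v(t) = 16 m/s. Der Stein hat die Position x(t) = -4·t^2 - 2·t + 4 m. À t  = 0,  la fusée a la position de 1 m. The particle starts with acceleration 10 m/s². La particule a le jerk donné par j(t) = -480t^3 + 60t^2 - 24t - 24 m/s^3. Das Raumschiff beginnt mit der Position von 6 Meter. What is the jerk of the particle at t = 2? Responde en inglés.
Using j(t) = -480·t^3 + 60·t^2 - 24·t - 24 and substituting t = 2, we find j = -3672.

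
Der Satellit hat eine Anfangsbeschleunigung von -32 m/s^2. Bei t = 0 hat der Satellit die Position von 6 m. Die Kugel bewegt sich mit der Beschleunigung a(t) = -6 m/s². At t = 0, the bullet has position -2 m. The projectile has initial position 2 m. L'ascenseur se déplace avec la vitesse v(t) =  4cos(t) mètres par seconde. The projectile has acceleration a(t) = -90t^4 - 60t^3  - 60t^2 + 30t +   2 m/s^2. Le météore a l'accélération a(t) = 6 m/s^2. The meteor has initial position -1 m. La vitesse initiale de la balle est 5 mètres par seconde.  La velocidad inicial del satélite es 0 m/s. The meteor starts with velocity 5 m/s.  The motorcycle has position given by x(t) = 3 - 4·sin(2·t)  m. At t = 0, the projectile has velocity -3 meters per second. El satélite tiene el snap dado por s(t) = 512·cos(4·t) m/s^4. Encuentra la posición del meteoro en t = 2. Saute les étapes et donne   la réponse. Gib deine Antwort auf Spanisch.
La posición en t = 2 es x = 21.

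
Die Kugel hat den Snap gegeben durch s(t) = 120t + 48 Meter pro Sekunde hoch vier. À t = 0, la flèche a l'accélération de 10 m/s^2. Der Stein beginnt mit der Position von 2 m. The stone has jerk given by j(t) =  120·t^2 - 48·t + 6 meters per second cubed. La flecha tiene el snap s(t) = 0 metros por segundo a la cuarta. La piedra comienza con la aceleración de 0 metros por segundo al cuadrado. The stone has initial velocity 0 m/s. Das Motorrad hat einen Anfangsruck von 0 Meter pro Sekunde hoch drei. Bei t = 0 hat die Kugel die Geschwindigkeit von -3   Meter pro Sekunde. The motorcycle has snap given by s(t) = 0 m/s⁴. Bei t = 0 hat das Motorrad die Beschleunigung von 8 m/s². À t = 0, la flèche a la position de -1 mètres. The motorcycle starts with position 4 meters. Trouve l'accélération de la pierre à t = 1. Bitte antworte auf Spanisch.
Partiendo de la sacudida j(t) = 120·t^2 - 48·t + 6, tomamos 1 antiderivada. Tomando ∫j(t)dt y aplicando a(0) = 0, encontramos a(t) = 2·t·(20·t^2 - 12·t + 3). De la ecuación de la aceleración a(t) = 2·t·(20·t^2 - 12·t + 3), sustituimos t = 1 para obtener a = 22.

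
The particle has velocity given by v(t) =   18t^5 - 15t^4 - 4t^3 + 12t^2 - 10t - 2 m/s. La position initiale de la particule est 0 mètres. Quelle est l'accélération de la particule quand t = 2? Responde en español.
Debemos derivar nuestra ecuación de la velocidad v(t) = 18·t^5 - 15·t^4 - 4·t^3 + 12·t^2 - 10·t - 2 1 vez. Derivando la velocidad, obtenemos la aceleración: a(t) = 90·t^4 - 60·t^3 - 12·t^2 + 24·t - 10. Tenemos la aceleración a(t) = 90·t^4 - 60·t^3 - 12·t^2 + 24·t - 10. Sustituyendo t = 2: a(2) = 950.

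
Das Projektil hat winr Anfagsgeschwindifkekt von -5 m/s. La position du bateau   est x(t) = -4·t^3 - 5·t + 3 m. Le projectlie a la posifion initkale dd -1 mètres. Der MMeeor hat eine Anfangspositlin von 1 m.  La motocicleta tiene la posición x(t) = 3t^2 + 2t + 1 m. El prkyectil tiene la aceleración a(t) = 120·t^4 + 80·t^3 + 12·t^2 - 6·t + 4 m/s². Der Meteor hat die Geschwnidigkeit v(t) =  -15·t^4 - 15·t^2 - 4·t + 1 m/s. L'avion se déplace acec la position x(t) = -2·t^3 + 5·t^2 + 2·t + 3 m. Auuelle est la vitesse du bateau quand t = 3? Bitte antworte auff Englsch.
Starting from position x(t) = -4·t^3 - 5·t + 3, we take 1 derivative. Differentiating position, we get velocity: v(t) = -12·t^2 - 5. Using v(t) = -12·t^2 - 5 and substituting t = 3, we find v = -113.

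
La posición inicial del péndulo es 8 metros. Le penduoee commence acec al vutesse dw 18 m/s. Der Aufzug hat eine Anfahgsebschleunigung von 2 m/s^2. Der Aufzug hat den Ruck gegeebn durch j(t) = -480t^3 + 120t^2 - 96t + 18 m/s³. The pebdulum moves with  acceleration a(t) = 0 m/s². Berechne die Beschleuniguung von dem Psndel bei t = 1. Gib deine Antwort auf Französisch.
De l'équation de l'accélération a(t) = 0, nous substituons t = 1 pour obtenir a = 0.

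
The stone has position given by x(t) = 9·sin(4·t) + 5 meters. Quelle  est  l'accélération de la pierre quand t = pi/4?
Nous devons dériver notre équation de la position x(t) = 9·sin(4·t) + 5 2 fois. En prenant d/dt de x(t), nous trouvons v(t) = 36·cos(4·t). La dérivée de la vitesse donne l'accélération: a(t) = -144·sin(4·t). De l'équation de l'accélération a(t) = -144·sin(4·t), nous substituons t = pi/4 pour obtenir a = 0.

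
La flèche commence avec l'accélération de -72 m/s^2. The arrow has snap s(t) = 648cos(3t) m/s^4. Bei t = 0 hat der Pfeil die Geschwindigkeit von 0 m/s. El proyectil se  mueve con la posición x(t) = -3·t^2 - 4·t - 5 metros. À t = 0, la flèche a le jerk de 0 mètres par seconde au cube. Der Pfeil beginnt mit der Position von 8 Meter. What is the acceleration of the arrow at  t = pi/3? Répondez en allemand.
Wir müssen die Stammfunktion unserer Gleichung für den Snap s(t) = 648·cos(3·t) 2-mal finden. Durch Integration von dem Snap und Verwendung der Anfangsbedingung j(0) = 0, erhalten wir j(t) = 216·sin(3·t). Durch Integration von dem Ruck und Verwendung der Anfangsbedingung a(0) = -72, erhalten wir a(t) = -72·cos(3·t). Mit a(t) = -72·cos(3·t) und Einsetzen von t = pi/3, finden wir a = 72.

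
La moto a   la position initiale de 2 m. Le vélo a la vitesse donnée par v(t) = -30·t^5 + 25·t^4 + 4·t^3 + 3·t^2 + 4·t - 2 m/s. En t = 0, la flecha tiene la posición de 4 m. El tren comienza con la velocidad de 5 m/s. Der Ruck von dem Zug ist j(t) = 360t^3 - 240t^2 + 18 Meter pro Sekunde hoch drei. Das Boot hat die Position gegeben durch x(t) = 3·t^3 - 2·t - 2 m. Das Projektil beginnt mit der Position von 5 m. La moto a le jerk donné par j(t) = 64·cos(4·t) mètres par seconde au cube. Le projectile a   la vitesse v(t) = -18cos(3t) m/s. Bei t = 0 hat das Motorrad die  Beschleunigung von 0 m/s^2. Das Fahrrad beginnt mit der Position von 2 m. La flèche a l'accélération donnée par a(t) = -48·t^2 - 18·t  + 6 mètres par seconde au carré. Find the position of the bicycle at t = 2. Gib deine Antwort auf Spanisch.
Necesitamos integrar nuestra ecuación de la velocidad v(t) = -30·t^5 + 25·t^4 + 4·t^3 + 3·t^2 + 4·t - 2 1 vez. La integral de la velocidad es la posición. Usando x(0) = 2, obtenemos x(t) = -5·t^6 + 5·t^5 + t^4 + t^3 + 2·t^2 - 2·t + 2. Usando x(t) = -5·t^6 + 5·t^5 + t^4 + t^3 + 2·t^2 - 2·t + 2 y sustituyendo t = 2, encontramos x = -130.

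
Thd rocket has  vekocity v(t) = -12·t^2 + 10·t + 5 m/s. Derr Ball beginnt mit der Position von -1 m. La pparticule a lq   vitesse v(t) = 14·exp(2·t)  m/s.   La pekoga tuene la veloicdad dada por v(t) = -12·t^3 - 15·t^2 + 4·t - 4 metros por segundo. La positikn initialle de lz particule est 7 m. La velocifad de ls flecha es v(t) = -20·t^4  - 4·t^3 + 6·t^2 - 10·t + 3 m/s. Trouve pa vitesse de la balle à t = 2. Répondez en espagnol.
De la ecuación de la velocidad v(t) = -12·t^3 - 15·t^2 + 4·t - 4, sustituimos t = 2 para obtener v = -152.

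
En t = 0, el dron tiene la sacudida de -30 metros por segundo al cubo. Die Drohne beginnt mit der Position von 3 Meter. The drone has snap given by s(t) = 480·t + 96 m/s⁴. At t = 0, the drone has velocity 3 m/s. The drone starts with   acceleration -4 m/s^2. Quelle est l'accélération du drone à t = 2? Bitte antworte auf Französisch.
En partant du snap s(t) = 480·t + 96, nous prenons 2 primitives. En prenant ∫s(t)dt et en appliquant j(0) = -30, nous trouvons j(t) = 240·t^2 + 96·t - 30. La primitive du jerk, avec a(0) = -4, donne l'accélération: a(t) = 80·t^3 + 48·t^2 - 30·t - 4. Nous avons l'accélération a(t) = 80·t^3 + 48·t^2 - 30·t - 4. En substituant t = 2: a(2) = 768.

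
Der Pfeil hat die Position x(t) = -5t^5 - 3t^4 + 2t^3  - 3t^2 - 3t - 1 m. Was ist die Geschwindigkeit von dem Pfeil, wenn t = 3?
Ausgehend von der Position x(t) = -5·t^5 - 3·t^4 + 2·t^3 - 3·t^2 - 3·t - 1, nehmen wir 1 Ableitung. Die Ableitung von der Position ergibt die Geschwindigkeit: v(t) = -25·t^4 - 12·t^3 + 6·t^2 - 6·t - 3. Aus der Gleichung für die Geschwindigkeit v(t) = -25·t^4 - 12·t^3 + 6·t^2 - 6·t - 3, setzen wir t = 3 ein und erhalten v = -2316.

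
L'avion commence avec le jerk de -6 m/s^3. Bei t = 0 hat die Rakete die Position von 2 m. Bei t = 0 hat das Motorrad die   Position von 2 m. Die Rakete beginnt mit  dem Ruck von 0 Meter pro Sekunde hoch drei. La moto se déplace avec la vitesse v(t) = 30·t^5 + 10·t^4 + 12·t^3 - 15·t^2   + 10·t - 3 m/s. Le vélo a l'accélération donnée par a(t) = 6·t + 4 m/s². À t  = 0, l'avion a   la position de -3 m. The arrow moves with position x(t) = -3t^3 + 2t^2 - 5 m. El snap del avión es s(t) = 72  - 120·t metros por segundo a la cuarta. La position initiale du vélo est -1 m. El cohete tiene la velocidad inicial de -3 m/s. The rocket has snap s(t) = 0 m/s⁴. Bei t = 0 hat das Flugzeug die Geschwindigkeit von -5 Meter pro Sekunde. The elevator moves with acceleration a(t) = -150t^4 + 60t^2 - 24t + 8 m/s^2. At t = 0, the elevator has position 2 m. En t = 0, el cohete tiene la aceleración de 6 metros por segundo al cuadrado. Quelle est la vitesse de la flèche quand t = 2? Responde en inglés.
We must differentiate our position equation x(t) = -3·t^3 + 2·t^2 - 5 1 time. The derivative of position gives velocity: v(t) = -9·t^2 + 4·t. We have velocity v(t) = -9·t^2 + 4·t. Substituting t = 2: v(2) = -28.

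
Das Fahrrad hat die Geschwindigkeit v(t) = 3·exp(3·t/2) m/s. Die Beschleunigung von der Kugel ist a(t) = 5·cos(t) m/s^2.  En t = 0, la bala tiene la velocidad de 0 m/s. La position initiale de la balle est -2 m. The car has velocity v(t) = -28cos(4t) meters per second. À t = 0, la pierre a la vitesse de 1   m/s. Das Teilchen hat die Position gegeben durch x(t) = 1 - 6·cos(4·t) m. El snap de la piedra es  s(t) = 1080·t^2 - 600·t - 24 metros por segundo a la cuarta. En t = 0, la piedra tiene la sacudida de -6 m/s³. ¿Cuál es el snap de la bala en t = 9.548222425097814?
Para resolver esto, necesitamos tomar 2 derivadas de nuestra ecuación de la aceleración a(t) = 5·cos(t). Tomando d/dt de a(t), encontramos j(t) = -5·sin(t). La derivada de la sacudida da el snap: s(t) = -5·cos(t). Tenemos el snap s(t) = -5·cos(t). Sustituyendo t = 9.548222425097814: s(9.548222425097814) = 4.96195201370245.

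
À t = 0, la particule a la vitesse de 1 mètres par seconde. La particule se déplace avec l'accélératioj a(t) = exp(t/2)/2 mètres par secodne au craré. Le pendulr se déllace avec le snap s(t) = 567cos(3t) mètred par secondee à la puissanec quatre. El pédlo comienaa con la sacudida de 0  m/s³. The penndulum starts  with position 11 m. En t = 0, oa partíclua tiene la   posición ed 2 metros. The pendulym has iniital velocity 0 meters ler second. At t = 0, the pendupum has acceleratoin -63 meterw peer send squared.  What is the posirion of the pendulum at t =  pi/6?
We need to integrate our snap equation s(t) = 567·cos(3·t) 4 times. Finding the antiderivative of s(t) and using j(0) = 0: j(t) = 189·sin(3·t). The antiderivative of jerk is acceleration. Using a(0) = -63, we get a(t) = -63·cos(3·t). Finding the antiderivative of a(t) and using v(0) = 0: v(t) = -21·sin(3·t). Integrating velocity and using the initial condition x(0) = 11, we get x(t) = 7·cos(3·t) + 4. Using x(t) = 7·cos(3·t) + 4 and substituting t = pi/6, we find x = 4.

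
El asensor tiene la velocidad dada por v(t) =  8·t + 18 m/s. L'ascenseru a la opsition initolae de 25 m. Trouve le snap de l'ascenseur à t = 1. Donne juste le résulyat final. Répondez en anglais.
The answer is 0.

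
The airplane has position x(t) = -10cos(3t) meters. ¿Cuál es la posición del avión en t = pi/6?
Tenemos la posición x(t) = -10·cos(3·t). Sustituyendo t = pi/6: x(pi/6) = 0.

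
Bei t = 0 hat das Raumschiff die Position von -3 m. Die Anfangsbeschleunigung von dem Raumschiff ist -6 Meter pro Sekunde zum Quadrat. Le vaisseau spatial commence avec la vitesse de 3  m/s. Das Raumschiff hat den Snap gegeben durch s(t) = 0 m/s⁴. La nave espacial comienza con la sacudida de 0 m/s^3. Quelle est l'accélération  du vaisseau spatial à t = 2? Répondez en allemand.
Um dies zu lösen, müssen wir 2 Stammfunktionen unserer Gleichung für den Snap s(t) = 0 finden. Durch Integration von dem Snap und Verwendung der Anfangsbedingung j(0) = 0, erhalten wir j(t) = 0. Das Integral von dem Ruck ist die Beschleunigung. Mit a(0) = -6 erhalten wir a(t) = -6. Aus der Gleichung für die Beschleunigung a(t) = -6, setzen wir t = 2 ein und erhalten a = -6.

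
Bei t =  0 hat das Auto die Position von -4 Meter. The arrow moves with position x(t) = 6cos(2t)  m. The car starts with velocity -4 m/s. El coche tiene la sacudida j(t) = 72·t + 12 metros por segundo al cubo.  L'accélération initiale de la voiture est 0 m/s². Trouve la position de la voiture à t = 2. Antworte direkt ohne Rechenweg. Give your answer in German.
x(2) = 52.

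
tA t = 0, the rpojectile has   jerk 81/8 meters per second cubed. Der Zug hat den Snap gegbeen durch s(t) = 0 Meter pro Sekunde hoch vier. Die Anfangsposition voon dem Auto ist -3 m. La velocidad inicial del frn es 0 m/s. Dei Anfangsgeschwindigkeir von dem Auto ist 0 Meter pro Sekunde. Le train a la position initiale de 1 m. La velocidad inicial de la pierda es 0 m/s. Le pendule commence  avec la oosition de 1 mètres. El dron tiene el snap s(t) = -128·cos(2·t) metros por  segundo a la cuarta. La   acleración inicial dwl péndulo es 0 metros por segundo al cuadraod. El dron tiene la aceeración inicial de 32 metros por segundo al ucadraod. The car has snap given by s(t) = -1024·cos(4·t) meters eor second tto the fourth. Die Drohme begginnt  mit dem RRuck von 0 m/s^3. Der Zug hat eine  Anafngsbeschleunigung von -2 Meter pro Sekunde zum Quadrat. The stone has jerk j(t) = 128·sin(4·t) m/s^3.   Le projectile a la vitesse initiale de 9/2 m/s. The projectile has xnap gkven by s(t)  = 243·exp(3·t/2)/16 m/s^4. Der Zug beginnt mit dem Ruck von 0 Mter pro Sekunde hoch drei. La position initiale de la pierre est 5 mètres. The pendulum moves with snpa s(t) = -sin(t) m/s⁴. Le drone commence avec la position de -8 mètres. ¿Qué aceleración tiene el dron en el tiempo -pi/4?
Partiendo del snap s(t) = -128·cos(2·t), tomamos 2 antiderivadas. Integrando el snap y usando la condición inicial j(0) = 0, obtenemos j(t) = -64·sin(2·t). Integrando la sacudida y usando la condición inicial a(0) = 32, obtenemos a(t) = 32·cos(2·t). De la ecuación de la aceleración a(t) = 32·cos(2·t), sustituimos t = -pi/4 para obtener a = 0.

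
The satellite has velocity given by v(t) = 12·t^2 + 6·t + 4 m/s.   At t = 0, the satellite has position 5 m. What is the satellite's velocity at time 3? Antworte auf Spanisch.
Usando v(t) = 12·t^2 + 6·t + 4 y sustituyendo t = 3, encontramos v = 130.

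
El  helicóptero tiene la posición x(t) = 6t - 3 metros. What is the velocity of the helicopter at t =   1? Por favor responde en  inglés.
Starting from position x(t) = 6·t - 3, we take 1 derivative. Taking d/dt of x(t), we find v(t) = 6. We have velocity v(t) = 6. Substituting t = 1: v(1) = 6.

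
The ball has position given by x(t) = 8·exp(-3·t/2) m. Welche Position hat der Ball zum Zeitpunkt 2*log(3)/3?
Mit x(t) = 8·exp(-3·t/2) und Einsetzen von t = 2*log(3)/3, finden wir x = 8/3.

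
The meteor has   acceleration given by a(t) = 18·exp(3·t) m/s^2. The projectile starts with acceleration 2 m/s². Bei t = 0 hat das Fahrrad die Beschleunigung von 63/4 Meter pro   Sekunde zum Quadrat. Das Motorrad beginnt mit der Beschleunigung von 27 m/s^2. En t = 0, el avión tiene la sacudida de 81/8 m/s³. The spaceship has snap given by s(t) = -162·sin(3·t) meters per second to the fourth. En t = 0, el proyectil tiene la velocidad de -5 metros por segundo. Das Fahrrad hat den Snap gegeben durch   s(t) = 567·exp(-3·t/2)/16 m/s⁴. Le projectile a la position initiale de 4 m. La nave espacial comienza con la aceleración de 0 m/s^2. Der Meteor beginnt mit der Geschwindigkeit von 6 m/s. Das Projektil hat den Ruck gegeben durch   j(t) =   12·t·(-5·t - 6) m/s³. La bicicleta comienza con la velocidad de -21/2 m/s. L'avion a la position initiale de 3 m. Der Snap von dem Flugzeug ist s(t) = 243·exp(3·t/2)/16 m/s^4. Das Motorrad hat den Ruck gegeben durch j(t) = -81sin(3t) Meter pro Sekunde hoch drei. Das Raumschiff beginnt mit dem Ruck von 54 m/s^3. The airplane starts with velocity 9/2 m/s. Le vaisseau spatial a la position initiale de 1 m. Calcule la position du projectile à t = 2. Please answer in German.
Ausgehend von dem Ruck j(t) = 12·t·(-5·t - 6), nehmen wir 3 Integrale. Durch Integration von dem Ruck und Verwendung der Anfangsbedingung a(0) = 2, erhalten wir a(t) = -20·t^3 - 36·t^2 + 2. Das Integral von der Beschleunigung ist die Geschwindigkeit. Mit v(0) = -5 erhalten wir v(t) = -5·t^4 - 12·t^3 + 2·t - 5. Durch Integration von der Geschwindigkeit und Verwendung der Anfangsbedingung x(0) = 4, erhalten wir x(t) = -t^5 - 3·t^4 + t^2 - 5·t + 4. Mit x(t) = -t^5 - 3·t^4 + t^2 - 5·t + 4 und Einsetzen von t = 2, finden wir x = -82.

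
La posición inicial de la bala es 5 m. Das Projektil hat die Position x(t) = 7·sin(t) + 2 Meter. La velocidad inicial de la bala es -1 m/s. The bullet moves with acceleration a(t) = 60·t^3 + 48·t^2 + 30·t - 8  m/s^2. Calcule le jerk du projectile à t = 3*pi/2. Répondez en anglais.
To solve this, we need to take 3 derivatives of our position equation x(t) = 7·sin(t) + 2. Taking d/dt of x(t), we find v(t) = 7·cos(t). The derivative of velocity gives acceleration: a(t) = -7·sin(t). The derivative of acceleration gives jerk: j(t) = -7·cos(t). From the given jerk equation j(t) = -7·cos(t), we substitute t = 3*pi/2 to get j = 0.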